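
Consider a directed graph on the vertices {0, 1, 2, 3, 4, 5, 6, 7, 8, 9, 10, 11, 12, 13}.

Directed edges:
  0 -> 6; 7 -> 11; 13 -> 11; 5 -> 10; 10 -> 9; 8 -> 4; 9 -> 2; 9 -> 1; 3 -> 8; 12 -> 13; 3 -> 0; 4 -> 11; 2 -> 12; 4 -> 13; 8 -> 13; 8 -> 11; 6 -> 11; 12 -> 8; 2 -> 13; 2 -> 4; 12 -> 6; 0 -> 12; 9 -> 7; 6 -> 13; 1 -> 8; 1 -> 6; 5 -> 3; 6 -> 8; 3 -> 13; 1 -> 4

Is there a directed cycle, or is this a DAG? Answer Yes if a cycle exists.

No

DFS with white/gray/black marking, starting from 0:
0 gray
  12 gray
    8 gray
      13 gray
        11 gray
        11 black
      13 black
      4 gray
        4→11: 11 black — skip
        4→13: 13 black — skip
      4 black
      8→11: 11 black — skip
    8 black
    6 gray
      6→13: 13 black — skip
      6→11: 11 black — skip
      6→8: 8 black — skip
    6 black
    12→13: 13 black — skip
  12 black
  0→6: 6 black — skip
0 black
1 gray
  1→4: 4 black — skip
  1→6: 6 black — skip
  1→8: 8 black — skip
1 black
2 gray
  2→13: 13 black — skip
  2→4: 4 black — skip
  2→12: 12 black — skip
2 black
3 gray
  3→8: 8 black — skip
  3→0: 0 black — skip
  3→13: 13 black — skip
3 black
5 gray
  5→3: 3 black — skip
  10 gray
    9 gray
      9→1: 1 black — skip
      7 gray
        7→11: 11 black — skip
      7 black
      9→2: 2 black — skip
    9 black
  10 black
5 black
Every edge goes to a white or black vertex — no back edge, so the graph is acyclic.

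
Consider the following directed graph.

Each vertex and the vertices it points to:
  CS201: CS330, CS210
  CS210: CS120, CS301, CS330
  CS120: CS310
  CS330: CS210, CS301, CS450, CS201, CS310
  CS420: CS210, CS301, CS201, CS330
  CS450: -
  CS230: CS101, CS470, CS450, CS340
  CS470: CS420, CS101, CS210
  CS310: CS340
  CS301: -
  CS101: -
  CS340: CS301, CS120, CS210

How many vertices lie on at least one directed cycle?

6

A vertex is on a directed cycle iff it belongs to a strongly connected component of size ≥ 2 (or has a self-loop).
The vertices on cycles are {CS120, CS201, CS210, CS310, CS330, CS340} — 6 in total.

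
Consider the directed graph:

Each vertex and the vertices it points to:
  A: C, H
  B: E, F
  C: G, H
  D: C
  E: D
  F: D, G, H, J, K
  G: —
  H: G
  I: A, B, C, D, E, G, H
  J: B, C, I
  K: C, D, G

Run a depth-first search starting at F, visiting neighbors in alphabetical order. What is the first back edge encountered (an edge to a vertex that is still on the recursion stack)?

DFS from F (visiting neighbors in alphabetical order); mark gray on enter, black on exit:
F gray
  D gray
    C gray
      G gray
      G black
      H gray
        H→G: G black — skip
      H black
    C black
  D black
  F→G: G black — skip
  F→H: H black — skip
  J gray
    B gray
      E gray
        E→D: D black — skip
      E black
      B→F: F is gray → back edge
First back edge: B → F.

B->F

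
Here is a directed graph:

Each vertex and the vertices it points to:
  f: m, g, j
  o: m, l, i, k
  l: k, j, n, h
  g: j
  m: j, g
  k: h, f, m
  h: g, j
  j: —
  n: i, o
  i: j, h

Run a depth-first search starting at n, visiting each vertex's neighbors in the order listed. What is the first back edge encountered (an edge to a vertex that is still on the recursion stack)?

l->n

DFS from n (visiting each vertex's neighbors in the order listed); mark gray on enter, black on exit:
n gray
  i gray
    j gray
    j black
    h gray
      g gray
        g→j: j black — skip
      g black
      h→j: j black — skip
    h black
  i black
  o gray
    m gray
      m→j: j black — skip
      m→g: g black — skip
    m black
    l gray
      k gray
        k→h: h black — skip
        f gray
          f→m: m black — skip
          f→g: g black — skip
          f→j: j black — skip
        f black
        k→m: m black — skip
      k black
      l→j: j black — skip
      l→n: n is gray → back edge
First back edge: l → n.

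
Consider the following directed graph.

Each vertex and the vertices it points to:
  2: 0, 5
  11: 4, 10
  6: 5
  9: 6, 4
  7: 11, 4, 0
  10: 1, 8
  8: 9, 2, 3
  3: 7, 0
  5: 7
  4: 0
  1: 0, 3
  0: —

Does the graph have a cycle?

DFS with white/gray/black marking, starting from 2:
2 gray
  0 gray
  0 black
  5 gray
    7 gray
      11 gray
        4 gray
          4→0: 0 black — skip
        4 black
        10 gray
          1 gray
            1→0: 0 black — skip
            3 gray
              3→7: 7 is gray → back edge
Back edge found, so a cycle exists: 7 → 11 → 10 → 1 → 3 → 7.

Yes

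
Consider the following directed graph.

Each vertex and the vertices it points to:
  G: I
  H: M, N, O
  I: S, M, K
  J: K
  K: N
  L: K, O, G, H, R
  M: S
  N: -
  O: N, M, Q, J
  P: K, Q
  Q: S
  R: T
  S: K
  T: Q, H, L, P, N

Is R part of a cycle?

Yes

R is on a cycle iff R can reach itself via ≥1 edge.
R → T → L → R — yes.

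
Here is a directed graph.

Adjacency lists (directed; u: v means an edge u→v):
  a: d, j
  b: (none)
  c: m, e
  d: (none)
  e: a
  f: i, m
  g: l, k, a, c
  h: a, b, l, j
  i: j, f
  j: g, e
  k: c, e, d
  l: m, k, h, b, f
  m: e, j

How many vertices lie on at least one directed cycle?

A vertex is on a directed cycle iff it belongs to a strongly connected component of size ≥ 2 (or has a self-loop).
The vertices on cycles are {a, c, e, f, g, h, i, j, k, l, m} — 11 in total.

11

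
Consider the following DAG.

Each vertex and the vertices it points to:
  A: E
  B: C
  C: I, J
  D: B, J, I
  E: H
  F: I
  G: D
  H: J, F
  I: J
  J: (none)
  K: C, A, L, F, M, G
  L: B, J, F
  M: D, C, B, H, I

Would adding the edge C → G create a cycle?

Yes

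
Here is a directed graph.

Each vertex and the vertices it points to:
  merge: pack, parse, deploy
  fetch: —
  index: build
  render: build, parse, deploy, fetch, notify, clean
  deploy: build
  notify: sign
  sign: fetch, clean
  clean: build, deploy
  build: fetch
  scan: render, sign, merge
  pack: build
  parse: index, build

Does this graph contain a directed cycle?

No

DFS with white/gray/black marking, starting from parse:
parse gray
  index gray
    build gray
      fetch gray
      fetch black
    build black
  index black
  parse→build: build black — skip
parse black
merge gray
  pack gray
    pack→build: build black — skip
  pack black
  merge→parse: parse black — skip
  deploy gray
    deploy→build: build black — skip
  deploy black
merge black
render gray
  render→build: build black — skip
  render→parse: parse black — skip
  render→deploy: deploy black — skip
  render→fetch: fetch black — skip
  notify gray
    sign gray
      sign→fetch: fetch black — skip
      clean gray
        clean→build: build black — skip
        clean→deploy: deploy black — skip
      clean black
    sign black
  notify black
  render→clean: clean black — skip
render black
scan gray
  scan→render: render black — skip
  scan→sign: sign black — skip
  scan→merge: merge black — skip
scan black
Every edge goes to a white or black vertex — no back edge, so the graph is acyclic.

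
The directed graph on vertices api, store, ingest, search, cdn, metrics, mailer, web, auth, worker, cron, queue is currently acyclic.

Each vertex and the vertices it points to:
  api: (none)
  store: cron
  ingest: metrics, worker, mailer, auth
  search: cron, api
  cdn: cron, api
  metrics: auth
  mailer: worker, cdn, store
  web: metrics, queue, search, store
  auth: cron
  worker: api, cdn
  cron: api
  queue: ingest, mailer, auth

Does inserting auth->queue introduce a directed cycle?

Adding auth→queue creates a cycle iff queue can already reach auth.
Path from queue: queue → auth.
So queue → … → auth → queue is a cycle.

Yes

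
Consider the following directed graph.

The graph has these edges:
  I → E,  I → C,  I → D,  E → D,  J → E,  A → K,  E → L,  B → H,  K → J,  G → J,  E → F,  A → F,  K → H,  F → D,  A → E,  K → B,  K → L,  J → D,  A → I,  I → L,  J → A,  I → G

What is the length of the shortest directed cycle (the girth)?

For each vertex v, BFS finds the shortest path from v back to v.
The shortest such closed walk is K → J → A → K, length 3.

3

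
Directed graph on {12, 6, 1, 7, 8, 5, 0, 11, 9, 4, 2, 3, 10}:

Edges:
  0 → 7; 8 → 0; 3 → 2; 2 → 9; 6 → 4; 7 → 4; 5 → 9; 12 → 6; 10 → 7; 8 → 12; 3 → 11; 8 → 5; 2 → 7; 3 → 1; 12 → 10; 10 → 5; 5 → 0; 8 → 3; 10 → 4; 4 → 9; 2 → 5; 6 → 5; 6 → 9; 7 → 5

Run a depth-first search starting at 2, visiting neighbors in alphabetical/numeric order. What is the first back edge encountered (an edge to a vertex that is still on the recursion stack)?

7→5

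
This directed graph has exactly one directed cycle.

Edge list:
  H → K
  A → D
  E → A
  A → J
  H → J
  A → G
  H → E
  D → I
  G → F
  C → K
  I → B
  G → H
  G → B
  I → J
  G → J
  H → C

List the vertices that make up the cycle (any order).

A, E, G, H

DFS with gray/black marking from H:
H gray
  J gray
  J black
  K gray
  K black
  E gray
    A gray
      D gray
        I gray
          B gray
          B black
          I→J: J black — skip
        I black
      D black
      G gray
        G→H: H is gray → back edge
Back edge closes the cycle H → E → A → G → H; its vertices are {A, E, G, H}.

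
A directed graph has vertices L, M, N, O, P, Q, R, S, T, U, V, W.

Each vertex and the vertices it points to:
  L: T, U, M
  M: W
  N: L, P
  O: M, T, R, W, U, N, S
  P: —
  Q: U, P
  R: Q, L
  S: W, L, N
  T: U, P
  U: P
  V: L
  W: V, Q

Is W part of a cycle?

Yes

W is on a cycle iff W can reach itself via ≥1 edge.
W → V → L → M → W — yes.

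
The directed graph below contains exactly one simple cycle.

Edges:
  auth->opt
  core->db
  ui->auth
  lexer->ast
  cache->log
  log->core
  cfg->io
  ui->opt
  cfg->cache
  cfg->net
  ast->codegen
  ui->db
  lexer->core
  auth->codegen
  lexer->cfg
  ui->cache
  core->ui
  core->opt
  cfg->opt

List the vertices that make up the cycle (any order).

ui, log, core, cache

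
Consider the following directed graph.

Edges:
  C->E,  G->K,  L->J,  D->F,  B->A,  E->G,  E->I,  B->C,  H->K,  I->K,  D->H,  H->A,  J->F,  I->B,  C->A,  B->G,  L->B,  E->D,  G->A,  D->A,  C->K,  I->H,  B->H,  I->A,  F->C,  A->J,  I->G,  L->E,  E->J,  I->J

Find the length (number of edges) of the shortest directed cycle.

4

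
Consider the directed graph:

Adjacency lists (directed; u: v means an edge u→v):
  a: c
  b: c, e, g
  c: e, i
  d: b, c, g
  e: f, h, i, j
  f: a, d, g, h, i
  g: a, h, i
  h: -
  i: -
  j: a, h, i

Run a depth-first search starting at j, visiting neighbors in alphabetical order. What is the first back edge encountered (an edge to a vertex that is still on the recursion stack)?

f→a

DFS from j (visiting neighbors in alphabetical order); mark gray on enter, black on exit:
j gray
  a gray
    c gray
      e gray
        f gray
          f→a: a is gray → back edge
First back edge: f → a.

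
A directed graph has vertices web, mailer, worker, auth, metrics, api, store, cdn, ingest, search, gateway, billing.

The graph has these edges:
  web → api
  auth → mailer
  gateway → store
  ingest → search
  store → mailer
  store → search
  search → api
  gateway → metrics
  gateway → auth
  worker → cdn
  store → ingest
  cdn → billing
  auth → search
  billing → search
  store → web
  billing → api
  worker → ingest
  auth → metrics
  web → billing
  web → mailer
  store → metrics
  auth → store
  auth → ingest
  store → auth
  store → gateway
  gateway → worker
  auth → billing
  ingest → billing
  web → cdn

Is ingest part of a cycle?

ingest lies on a cycle iff there is a path from ingest back to itself.
Exploring from ingest, it never reaches itself; equivalently, its strongly connected component is a singleton.

No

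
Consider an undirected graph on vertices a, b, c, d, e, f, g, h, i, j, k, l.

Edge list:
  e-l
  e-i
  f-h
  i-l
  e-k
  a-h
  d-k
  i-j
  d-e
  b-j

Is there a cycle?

DFS, tracking each vertex's parent; an edge to a visited non-parent vertex closes a cycle.
Start from f:
visit f (parent –)
  visit h (parent f)
    visit a (parent h)
      a–h: parent, skip
    h–f: parent, skip
visit b (parent –)
  visit j (parent b)
    j–b: parent, skip
    visit i (parent j)
      i–j: parent, skip
      visit e (parent i)
        e–i: parent, skip
        visit d (parent e)
          d–e: parent, skip
          visit k (parent d)
            k–e: e visited and ≠ parent → cycle
Cycle: e – d – k – e.

Yes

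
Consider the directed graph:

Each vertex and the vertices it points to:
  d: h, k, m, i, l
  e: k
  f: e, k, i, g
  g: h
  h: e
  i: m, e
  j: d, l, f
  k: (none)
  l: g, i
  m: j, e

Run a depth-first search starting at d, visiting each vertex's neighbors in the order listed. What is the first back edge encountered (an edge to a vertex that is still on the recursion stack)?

DFS from d (visiting each vertex's neighbors in the order listed); mark gray on enter, black on exit:
d gray
  h gray
    e gray
      k gray
      k black
    e black
  h black
  d→k: k black — skip
  m gray
    j gray
      j→d: d is gray → back edge
First back edge: j → d.

j→d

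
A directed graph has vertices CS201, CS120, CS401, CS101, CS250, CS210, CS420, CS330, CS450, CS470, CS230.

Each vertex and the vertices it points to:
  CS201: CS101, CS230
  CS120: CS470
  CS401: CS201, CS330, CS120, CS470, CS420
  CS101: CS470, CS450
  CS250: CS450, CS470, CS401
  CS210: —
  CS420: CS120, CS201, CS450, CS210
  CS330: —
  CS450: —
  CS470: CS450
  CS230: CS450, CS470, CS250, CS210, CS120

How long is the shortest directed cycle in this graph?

For each vertex v, BFS finds the shortest path from v back to v.
The shortest such closed walk is CS401 → CS201 → CS230 → CS250 → CS401, length 4.

4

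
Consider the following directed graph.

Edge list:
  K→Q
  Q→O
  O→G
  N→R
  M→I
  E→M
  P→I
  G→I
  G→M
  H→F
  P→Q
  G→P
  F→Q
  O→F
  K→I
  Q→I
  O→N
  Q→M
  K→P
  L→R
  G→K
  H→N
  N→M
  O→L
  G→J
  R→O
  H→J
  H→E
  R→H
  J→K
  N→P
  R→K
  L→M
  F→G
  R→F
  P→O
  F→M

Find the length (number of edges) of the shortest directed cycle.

For each vertex v, BFS finds the shortest path from v back to v.
The shortest such closed walk is R → H → N → R, length 3.

3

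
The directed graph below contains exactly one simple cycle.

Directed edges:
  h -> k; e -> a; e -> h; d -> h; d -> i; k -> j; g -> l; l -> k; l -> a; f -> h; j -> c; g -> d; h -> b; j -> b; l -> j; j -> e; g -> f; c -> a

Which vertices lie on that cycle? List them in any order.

e, h, j, k

DFS with gray/black marking from k:
k gray
  j gray
    b gray
    b black
    c gray
      a gray
      a black
    c black
    e gray
      e→a: a black — skip
      h gray
        h→b: b black — skip
        h→k: k is gray → back edge
Back edge closes the cycle k → j → e → h → k; its vertices are {e, h, j, k}.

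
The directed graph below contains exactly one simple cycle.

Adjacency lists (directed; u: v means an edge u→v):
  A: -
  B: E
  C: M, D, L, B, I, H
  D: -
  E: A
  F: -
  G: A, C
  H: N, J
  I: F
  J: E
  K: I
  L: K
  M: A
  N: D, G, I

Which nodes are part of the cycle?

DFS with gray/black marking from G:
G gray
  A gray
  A black
  C gray
    M gray
      M→A: A black — skip
    M black
    D gray
    D black
    L gray
      K gray
        I gray
          F gray
          F black
        I black
      K black
    L black
    B gray
      E gray
        E→A: A black — skip
      E black
    B black
    C→I: I black — skip
    H gray
      N gray
        N→D: D black — skip
        N→G: G is gray → back edge
Back edge closes the cycle G → C → H → N → G; its vertices are {C, G, H, N}.

C, G, H, N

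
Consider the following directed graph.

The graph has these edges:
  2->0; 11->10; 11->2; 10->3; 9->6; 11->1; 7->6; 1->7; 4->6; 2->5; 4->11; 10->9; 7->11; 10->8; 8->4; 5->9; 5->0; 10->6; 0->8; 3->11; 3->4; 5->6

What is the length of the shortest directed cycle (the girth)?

3

For each vertex v, BFS finds the shortest path from v back to v.
The shortest such closed walk is 11 → 10 → 3 → 11, length 3.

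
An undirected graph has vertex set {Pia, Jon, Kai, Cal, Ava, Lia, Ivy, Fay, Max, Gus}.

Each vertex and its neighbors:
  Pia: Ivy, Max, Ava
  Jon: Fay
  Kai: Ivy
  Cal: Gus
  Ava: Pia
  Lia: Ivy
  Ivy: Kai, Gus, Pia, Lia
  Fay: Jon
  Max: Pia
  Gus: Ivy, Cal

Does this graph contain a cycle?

DFS, tracking each vertex's parent; an edge to a visited non-parent vertex closes a cycle.
Start from Lia:
visit Lia (parent –)
  visit Ivy (parent Lia)
    visit Kai (parent Ivy)
      Kai–Ivy: parent, skip
    visit Gus (parent Ivy)
      Gus–Ivy: parent, skip
      visit Cal (parent Gus)
        Cal–Gus: parent, skip
    visit Pia (parent Ivy)
      Pia–Ivy: parent, skip
      visit Max (parent Pia)
        Max–Pia: parent, skip
      visit Ava (parent Pia)
        Ava–Pia: parent, skip
    Ivy–Lia: parent, skip
visit Jon (parent –)
  visit Fay (parent Jon)
    Fay–Jon: parent, skip
No non-parent visited neighbor found — the graph is a forest.

No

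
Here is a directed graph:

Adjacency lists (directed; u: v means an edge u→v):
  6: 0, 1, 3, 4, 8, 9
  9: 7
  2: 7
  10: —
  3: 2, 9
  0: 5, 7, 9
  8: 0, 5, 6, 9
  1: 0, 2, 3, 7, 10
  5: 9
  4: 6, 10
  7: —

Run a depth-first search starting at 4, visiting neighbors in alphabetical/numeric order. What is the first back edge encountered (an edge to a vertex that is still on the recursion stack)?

DFS from 4 (visiting neighbors in alphabetical/numeric order); mark gray on enter, black on exit:
4 gray
  6 gray
    0 gray
      5 gray
        9 gray
          7 gray
          7 black
        9 black
      5 black
      0→7: 7 black — skip
      0→9: 9 black — skip
    0 black
    1 gray
      1→0: 0 black — skip
      2 gray
        2→7: 7 black — skip
      2 black
      3 gray
        3→2: 2 black — skip
        3→9: 9 black — skip
      3 black
      1→7: 7 black — skip
      10 gray
      10 black
    1 black
    6→3: 3 black — skip
    6→4: 4 is gray → back edge
First back edge: 6 → 4.

6->4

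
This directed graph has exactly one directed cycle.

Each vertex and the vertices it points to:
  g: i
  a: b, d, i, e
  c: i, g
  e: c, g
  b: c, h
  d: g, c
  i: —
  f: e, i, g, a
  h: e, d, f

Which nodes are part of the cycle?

a, b, f, h

DFS with gray/black marking from a:
a gray
  b gray
    c gray
      i gray
      i black
      g gray
        g→i: i black — skip
      g black
    c black
    h gray
      e gray
        e→c: c black — skip
        e→g: g black — skip
      e black
      d gray
        d→g: g black — skip
        d→c: c black — skip
      d black
      f gray
        f→e: e black — skip
        f→i: i black — skip
        f→g: g black — skip
        f→a: a is gray → back edge
Back edge closes the cycle a → b → h → f → a; its vertices are {a, b, f, h}.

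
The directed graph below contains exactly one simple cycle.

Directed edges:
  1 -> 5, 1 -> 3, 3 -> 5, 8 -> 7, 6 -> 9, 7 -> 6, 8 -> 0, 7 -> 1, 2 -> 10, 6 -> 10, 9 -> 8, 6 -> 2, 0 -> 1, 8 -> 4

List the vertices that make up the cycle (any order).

DFS with gray/black marking from 8:
8 gray
  4 gray
  4 black
  7 gray
    6 gray
      9 gray
        9→8: 8 is gray → back edge
Back edge closes the cycle 8 → 7 → 6 → 9 → 8; its vertices are {6, 7, 8, 9}.

6, 7, 8, 9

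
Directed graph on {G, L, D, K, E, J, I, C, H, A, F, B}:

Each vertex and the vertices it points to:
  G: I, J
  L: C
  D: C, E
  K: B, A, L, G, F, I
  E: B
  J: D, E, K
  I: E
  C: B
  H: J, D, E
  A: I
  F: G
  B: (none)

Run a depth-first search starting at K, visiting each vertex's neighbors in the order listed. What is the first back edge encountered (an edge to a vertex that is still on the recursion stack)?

J->K

DFS from K (visiting each vertex's neighbors in the order listed); mark gray on enter, black on exit:
K gray
  B gray
  B black
  A gray
    I gray
      E gray
        E→B: B black — skip
      E black
    I black
  A black
  L gray
    C gray
      C→B: B black — skip
    C black
  L black
  G gray
    G→I: I black — skip
    J gray
      D gray
        D→C: C black — skip
        D→E: E black — skip
      D black
      J→E: E black — skip
      J→K: K is gray → back edge
First back edge: J → K.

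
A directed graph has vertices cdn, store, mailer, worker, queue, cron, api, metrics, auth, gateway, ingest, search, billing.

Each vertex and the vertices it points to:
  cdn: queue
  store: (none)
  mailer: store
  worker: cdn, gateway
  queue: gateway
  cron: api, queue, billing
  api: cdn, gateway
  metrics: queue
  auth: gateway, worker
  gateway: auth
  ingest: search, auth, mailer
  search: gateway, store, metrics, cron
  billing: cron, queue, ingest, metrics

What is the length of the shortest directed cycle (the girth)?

2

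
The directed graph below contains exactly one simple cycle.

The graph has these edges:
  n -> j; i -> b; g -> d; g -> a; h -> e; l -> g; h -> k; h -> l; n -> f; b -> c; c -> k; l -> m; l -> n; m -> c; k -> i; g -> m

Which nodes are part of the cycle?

DFS with gray/black marking from k:
k gray
  i gray
    b gray
      c gray
        c→k: k is gray → back edge
Back edge closes the cycle k → i → b → c → k; its vertices are {b, c, i, k}.

b, c, i, k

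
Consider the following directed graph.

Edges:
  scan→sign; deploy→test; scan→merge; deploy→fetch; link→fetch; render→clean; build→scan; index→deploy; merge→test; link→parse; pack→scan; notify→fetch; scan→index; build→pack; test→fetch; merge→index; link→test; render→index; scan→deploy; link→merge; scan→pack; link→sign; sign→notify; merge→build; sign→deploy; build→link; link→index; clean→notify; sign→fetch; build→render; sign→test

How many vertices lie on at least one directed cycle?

5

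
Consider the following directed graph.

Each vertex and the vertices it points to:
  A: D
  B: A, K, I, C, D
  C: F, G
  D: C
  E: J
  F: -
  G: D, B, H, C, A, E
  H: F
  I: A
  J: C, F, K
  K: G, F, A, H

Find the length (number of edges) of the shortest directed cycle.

2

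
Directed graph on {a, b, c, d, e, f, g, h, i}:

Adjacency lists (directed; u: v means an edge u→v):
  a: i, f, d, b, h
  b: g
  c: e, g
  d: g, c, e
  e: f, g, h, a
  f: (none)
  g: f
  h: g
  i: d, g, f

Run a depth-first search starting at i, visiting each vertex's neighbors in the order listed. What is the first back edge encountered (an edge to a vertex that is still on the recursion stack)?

a→i

DFS from i (visiting each vertex's neighbors in the order listed); mark gray on enter, black on exit:
i gray
  d gray
    g gray
      f gray
      f black
    g black
    c gray
      e gray
        e→f: f black — skip
        e→g: g black — skip
        h gray
          h→g: g black — skip
        h black
        a gray
          a→i: i is gray → back edge
First back edge: a → i.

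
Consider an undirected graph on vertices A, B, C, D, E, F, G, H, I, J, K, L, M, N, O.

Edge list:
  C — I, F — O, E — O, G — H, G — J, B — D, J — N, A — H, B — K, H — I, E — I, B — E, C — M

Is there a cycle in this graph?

No

DFS, tracking each vertex's parent; an edge to a visited non-parent vertex closes a cycle.
Start from H:
visit H (parent –)
  visit G (parent H)
    visit J (parent G)
      visit N (parent J)
        N–J: parent, skip
      J–G: parent, skip
    G–H: parent, skip
  visit A (parent H)
    A–H: parent, skip
  visit I (parent H)
    visit C (parent I)
      visit M (parent C)
        M–C: parent, skip
      C–I: parent, skip
    I–H: parent, skip
    visit E (parent I)
      visit B (parent E)
        visit D (parent B)
          D–B: parent, skip
        B–E: parent, skip
        visit K (parent B)
          K–B: parent, skip
      E–I: parent, skip
      visit O (parent E)
        O–E: parent, skip
        visit F (parent O)
          F–O: parent, skip
visit L (parent –)
No non-parent visited neighbor found — the graph is a forest.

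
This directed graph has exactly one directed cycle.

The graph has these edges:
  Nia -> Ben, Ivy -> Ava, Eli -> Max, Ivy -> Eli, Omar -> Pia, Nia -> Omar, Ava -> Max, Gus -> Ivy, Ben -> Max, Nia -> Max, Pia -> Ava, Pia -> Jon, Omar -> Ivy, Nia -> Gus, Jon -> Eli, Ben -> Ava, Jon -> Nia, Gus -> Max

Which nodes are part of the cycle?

DFS with gray/black marking from Nia:
Nia gray
  Omar gray
    Ivy gray
      Ava gray
        Max gray
        Max black
      Ava black
      Eli gray
        Eli→Max: Max black — skip
      Eli black
    Ivy black
    Pia gray
      Pia→Ava: Ava black — skip
      Jon gray
        Jon→Eli: Eli black — skip
        Jon→Nia: Nia is gray → back edge
Back edge closes the cycle Nia → Omar → Pia → Jon → Nia; its vertices are {Jon, Nia, Pia, Omar}.

Jon, Nia, Pia, Omar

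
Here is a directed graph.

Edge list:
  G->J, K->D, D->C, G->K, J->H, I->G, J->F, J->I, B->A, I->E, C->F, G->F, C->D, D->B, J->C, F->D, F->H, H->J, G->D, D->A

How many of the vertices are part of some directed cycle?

A vertex is on a directed cycle iff it belongs to a strongly connected component of size ≥ 2 (or has a self-loop).
The vertices on cycles are {C, D, F, G, H, I, J, K} — 8 in total.

8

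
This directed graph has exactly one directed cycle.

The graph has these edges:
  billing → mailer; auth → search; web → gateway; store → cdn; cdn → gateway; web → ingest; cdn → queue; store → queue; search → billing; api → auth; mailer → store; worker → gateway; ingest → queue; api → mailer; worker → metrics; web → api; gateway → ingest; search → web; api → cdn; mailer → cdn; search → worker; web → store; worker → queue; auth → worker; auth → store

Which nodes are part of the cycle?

DFS with gray/black marking from search:
search gray
  worker gray
    metrics gray
    metrics black
    gateway gray
      ingest gray
        queue gray
        queue black
      ingest black
    gateway black
    worker→queue: queue black — skip
  worker black
  web gray
    web→ingest: ingest black — skip
    api gray
      mailer gray
        store gray
          store→queue: queue black — skip
          cdn gray
            cdn→queue: queue black — skip
            cdn→gateway: gateway black — skip
          cdn black
        store black
        mailer→cdn: cdn black — skip
      mailer black
      auth gray
        auth→store: store black — skip
        auth→search: search is gray → back edge
Back edge closes the cycle search → web → api → auth → search; its vertices are {api, web, auth, search}.

api, web, auth, search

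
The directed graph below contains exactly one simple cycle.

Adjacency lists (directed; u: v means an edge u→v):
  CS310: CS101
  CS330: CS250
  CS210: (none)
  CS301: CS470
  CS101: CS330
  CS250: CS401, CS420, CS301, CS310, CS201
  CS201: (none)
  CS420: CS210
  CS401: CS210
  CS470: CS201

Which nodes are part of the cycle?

CS101, CS250, CS310, CS330

DFS with gray/black marking from CS250:
CS250 gray
  CS401 gray
    CS210 gray
    CS210 black
  CS401 black
  CS420 gray
    CS420→CS210: CS210 black — skip
  CS420 black
  CS301 gray
    CS470 gray
      CS201 gray
      CS201 black
    CS470 black
  CS301 black
  CS310 gray
    CS101 gray
      CS330 gray
        CS330→CS250: CS250 is gray → back edge
Back edge closes the cycle CS250 → CS310 → CS101 → CS330 → CS250; its vertices are {CS101, CS250, CS310, CS330}.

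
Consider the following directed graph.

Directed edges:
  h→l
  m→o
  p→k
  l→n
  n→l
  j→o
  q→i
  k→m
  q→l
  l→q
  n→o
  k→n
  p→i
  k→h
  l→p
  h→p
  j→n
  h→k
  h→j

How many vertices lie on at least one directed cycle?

A vertex is on a directed cycle iff it belongs to a strongly connected component of size ≥ 2 (or has a self-loop).
The vertices on cycles are {h, j, k, l, n, p, q} — 7 in total.

7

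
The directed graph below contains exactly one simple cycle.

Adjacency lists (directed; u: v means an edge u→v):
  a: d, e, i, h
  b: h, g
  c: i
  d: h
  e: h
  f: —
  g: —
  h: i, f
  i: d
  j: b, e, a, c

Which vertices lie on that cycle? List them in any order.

d, h, i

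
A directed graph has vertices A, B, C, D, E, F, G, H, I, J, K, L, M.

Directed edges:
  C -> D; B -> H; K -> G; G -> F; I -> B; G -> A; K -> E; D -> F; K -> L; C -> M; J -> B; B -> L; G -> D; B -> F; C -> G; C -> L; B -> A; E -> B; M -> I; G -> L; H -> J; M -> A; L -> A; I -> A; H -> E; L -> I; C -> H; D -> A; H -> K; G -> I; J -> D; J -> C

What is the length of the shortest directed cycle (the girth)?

3

For each vertex v, BFS finds the shortest path from v back to v.
The shortest such closed walk is J → B → H → J, length 3.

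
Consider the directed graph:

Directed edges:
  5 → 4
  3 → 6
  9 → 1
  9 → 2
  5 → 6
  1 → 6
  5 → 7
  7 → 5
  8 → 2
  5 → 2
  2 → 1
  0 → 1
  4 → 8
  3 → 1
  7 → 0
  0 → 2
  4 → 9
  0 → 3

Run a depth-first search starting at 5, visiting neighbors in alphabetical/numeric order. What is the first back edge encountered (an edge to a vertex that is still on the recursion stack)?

7→5

DFS from 5 (visiting neighbors in alphabetical/numeric order); mark gray on enter, black on exit:
5 gray
  2 gray
    1 gray
      6 gray
      6 black
    1 black
  2 black
  4 gray
    8 gray
      8→2: 2 black — skip
    8 black
    9 gray
      9→1: 1 black — skip
      9→2: 2 black — skip
    9 black
  4 black
  5→6: 6 black — skip
  7 gray
    0 gray
      0→1: 1 black — skip
      0→2: 2 black — skip
      3 gray
        3→1: 1 black — skip
        3→6: 6 black — skip
      3 black
    0 black
    7→5: 5 is gray → back edge
First back edge: 7 → 5.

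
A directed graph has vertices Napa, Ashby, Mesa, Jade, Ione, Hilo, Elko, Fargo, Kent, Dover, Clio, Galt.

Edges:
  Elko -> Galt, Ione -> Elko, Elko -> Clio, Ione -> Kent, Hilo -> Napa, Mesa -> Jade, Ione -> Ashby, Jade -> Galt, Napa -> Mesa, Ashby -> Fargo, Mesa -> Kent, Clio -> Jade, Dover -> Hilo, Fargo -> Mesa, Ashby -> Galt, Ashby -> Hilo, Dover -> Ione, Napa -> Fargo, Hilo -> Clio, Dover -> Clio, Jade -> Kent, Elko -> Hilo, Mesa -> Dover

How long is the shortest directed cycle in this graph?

4

For each vertex v, BFS finds the shortest path from v back to v.
The shortest such closed walk is Dover → Hilo → Napa → Mesa → Dover, length 4.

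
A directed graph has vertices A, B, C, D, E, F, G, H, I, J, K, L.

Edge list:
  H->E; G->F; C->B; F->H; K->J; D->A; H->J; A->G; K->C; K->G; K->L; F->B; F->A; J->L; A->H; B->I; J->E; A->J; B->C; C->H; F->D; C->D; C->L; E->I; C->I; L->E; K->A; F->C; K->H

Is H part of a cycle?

H lies on a cycle iff there is a path from H back to itself.
Exploring from H, it never reaches itself; equivalently, its strongly connected component is a singleton.

No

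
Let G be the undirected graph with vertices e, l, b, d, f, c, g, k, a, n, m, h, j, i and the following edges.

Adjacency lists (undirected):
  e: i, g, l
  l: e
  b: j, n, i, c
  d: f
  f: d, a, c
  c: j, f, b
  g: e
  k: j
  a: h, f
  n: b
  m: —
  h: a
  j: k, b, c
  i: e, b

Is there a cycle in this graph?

DFS, tracking each vertex's parent; an edge to a visited non-parent vertex closes a cycle.
Start from b:
visit b (parent –)
  visit j (parent b)
    visit k (parent j)
      k–j: parent, skip
    j–b: parent, skip
    visit c (parent j)
      c–j: parent, skip
      visit f (parent c)
        visit d (parent f)
          d–f: parent, skip
        visit a (parent f)
          visit h (parent a)
            h–a: parent, skip
          a–f: parent, skip
        f–c: parent, skip
      c–b: b visited and ≠ parent → cycle
Cycle: b – j – c – b.

Yes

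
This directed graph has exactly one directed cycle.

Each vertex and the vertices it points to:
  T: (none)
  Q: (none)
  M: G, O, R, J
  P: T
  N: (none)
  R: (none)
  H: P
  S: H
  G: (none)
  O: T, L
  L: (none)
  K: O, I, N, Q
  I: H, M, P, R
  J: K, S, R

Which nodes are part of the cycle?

DFS with gray/black marking from M:
M gray
  G gray
  G black
  O gray
    T gray
    T black
    L gray
    L black
  O black
  R gray
  R black
  J gray
    K gray
      K→O: O black — skip
      I gray
        H gray
          P gray
            P→T: T black — skip
          P black
        H black
        I→M: M is gray → back edge
Back edge closes the cycle M → J → K → I → M; its vertices are {I, J, K, M}.

I, J, K, M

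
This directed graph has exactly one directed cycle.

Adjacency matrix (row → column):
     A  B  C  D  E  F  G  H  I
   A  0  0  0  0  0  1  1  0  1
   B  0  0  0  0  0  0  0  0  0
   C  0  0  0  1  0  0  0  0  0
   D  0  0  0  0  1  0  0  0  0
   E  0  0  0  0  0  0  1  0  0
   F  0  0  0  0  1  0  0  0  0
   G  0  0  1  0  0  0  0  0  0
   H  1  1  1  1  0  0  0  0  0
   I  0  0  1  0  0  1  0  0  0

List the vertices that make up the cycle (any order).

C, D, E, G

DFS with gray/black marking from D:
D gray
  E gray
    G gray
      C gray
        C→D: D is gray → back edge
Back edge closes the cycle D → E → G → C → D; its vertices are {C, D, E, G}.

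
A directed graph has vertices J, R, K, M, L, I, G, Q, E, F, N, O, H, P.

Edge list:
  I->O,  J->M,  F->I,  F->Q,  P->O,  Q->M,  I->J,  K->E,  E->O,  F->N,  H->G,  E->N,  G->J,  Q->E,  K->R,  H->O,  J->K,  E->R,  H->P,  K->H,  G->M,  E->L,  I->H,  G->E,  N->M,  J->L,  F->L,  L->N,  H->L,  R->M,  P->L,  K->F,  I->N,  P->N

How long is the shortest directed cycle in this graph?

4

For each vertex v, BFS finds the shortest path from v back to v.
The shortest such closed walk is K → F → I → J → K, length 4.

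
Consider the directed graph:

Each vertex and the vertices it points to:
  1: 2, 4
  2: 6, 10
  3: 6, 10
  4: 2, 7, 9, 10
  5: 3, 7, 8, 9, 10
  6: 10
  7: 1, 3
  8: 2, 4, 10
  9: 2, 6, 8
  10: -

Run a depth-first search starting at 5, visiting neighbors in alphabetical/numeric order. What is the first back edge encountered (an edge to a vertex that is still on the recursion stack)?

DFS from 5 (visiting neighbors in alphabetical/numeric order); mark gray on enter, black on exit:
5 gray
  3 gray
    6 gray
      10 gray
      10 black
    6 black
    3→10: 10 black — skip
  3 black
  7 gray
    1 gray
      2 gray
        2→6: 6 black — skip
        2→10: 10 black — skip
      2 black
      4 gray
        4→2: 2 black — skip
        4→7: 7 is gray → back edge
First back edge: 4 → 7.

4→7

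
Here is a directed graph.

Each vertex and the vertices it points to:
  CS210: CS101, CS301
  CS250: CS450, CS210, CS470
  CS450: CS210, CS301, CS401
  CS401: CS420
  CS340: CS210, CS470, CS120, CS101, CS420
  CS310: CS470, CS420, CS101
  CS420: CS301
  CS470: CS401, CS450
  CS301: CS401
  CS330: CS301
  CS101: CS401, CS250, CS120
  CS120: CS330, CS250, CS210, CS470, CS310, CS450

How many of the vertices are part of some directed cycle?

10

A vertex is on a directed cycle iff it belongs to a strongly connected component of size ≥ 2 (or has a self-loop).
The vertices on cycles are {CS101, CS120, CS210, CS250, CS301, CS310, CS401, CS420, CS450, CS470} — 10 in total.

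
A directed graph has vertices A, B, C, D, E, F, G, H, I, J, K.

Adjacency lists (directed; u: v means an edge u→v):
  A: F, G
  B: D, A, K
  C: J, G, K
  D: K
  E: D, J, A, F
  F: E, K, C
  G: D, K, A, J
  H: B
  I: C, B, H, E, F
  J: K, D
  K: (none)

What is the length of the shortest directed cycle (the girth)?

For each vertex v, BFS finds the shortest path from v back to v.
The shortest such closed walk is E → F → E, length 2.

2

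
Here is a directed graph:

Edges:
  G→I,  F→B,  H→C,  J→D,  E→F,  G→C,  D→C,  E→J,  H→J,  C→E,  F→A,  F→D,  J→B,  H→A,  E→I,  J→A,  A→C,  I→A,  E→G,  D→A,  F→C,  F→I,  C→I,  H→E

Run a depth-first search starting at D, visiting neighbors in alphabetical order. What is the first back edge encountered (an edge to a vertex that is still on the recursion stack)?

F->A

DFS from D (visiting neighbors in alphabetical order); mark gray on enter, black on exit:
D gray
  A gray
    C gray
      E gray
        F gray
          F→A: A is gray → back edge
First back edge: F → A.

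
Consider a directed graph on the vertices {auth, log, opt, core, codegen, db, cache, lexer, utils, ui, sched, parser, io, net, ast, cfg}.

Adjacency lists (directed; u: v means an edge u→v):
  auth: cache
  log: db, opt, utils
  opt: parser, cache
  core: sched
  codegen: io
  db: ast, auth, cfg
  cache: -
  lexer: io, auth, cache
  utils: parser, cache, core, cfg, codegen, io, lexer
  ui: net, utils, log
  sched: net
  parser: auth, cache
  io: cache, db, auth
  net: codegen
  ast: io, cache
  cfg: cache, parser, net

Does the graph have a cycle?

DFS with white/gray/black marking, starting from cfg:
cfg gray
  cache gray
  cache black
  parser gray
    auth gray
      auth→cache: cache black — skip
    auth black
    parser→cache: cache black — skip
  parser black
  net gray
    codegen gray
      io gray
        io→cache: cache black — skip
        db gray
          ast gray
            ast→io: io is gray → back edge
Back edge found, so a cycle exists: io → db → ast → io.

Yes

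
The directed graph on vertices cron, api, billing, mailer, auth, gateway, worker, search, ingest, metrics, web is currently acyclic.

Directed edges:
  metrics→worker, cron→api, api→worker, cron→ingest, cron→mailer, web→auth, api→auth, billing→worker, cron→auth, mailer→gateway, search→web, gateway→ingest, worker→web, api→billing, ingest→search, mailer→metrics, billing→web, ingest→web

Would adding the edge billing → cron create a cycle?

Yes

Adding billing→cron creates a cycle iff cron can already reach billing.
Path from cron: cron → api → billing.
So cron → … → billing → cron is a cycle.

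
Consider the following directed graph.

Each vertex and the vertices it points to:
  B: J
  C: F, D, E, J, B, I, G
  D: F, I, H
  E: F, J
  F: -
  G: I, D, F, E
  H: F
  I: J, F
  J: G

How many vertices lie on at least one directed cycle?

5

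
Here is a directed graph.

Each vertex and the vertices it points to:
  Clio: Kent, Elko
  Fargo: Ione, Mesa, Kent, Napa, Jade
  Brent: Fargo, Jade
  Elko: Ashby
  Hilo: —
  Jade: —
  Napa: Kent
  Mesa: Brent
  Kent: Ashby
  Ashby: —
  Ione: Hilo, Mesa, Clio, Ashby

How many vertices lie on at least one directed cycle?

A vertex is on a directed cycle iff it belongs to a strongly connected component of size ≥ 2 (or has a self-loop).
The vertices on cycles are {Ione, Mesa, Brent, Fargo} — 4 in total.

4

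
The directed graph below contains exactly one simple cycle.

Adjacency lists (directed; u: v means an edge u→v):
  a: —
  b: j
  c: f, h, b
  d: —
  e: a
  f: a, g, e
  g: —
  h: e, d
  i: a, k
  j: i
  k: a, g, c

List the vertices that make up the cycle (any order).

b, c, i, j, k

DFS with gray/black marking from c:
c gray
  f gray
    a gray
    a black
    g gray
    g black
    e gray
      e→a: a black — skip
    e black
  f black
  h gray
    h→e: e black — skip
    d gray
    d black
  h black
  b gray
    j gray
      i gray
        i→a: a black — skip
        k gray
          k→a: a black — skip
          k→g: g black — skip
          k→c: c is gray → back edge
Back edge closes the cycle c → b → j → i → k → c; its vertices are {b, c, i, j, k}.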